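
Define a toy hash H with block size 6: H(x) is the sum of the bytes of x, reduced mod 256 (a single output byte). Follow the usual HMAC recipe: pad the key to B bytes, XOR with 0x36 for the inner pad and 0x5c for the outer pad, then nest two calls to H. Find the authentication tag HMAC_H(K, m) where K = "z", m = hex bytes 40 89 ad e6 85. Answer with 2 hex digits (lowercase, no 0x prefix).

2d

Key "z" = 7a is 1 byte ≤ B = 6; zero-pad to 6 bytes: K' = 7a 00 00 00 00 00.
K' ⊕ ipad = 4c 36 36 36 36 36.  K' ⊕ opad = 26 5c 5c 5c 5c 5c.
Inner input = (K'⊕ipad) ∥ m = 4c 36 36 36 36 36 ∥ 40 89 ad e6 85.
Inner hash: sum = 76+54+54+54+54+54+64+137+173+230+133 = 1083; mod 256 = 59 → 3b.
Outer input = (K'⊕opad) ∥ inner = 26 5c 5c 5c 5c 5c ∥ 3b.
Outer hash (tag): sum = 38+92+92+92+92+92+59 = 557; mod 256 = 45 → 2d.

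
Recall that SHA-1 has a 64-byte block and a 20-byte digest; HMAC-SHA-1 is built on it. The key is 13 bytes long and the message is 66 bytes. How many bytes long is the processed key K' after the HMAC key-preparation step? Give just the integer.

64

Key is 13 ≤ 64 bytes, zero-padded: |K'| = 64.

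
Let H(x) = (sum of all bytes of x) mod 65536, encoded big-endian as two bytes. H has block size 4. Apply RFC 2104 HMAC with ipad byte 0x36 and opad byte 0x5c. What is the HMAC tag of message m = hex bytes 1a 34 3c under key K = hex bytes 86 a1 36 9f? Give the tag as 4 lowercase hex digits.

0380

Key hex bytes 86 a1 36 9f is exactly B = 4 bytes: K' = 86 a1 36 9f.
K' ⊕ ipad = b0 97 00 a9.  K' ⊕ opad = da fd 6a c3.
Inner input = (K'⊕ipad) ∥ m = b0 97 00 a9 ∥ 1a 34 3c.
Inner hash: sum = 176+151+0+169+26+52+60 = 634 → 02 7a.
Outer input = (K'⊕opad) ∥ inner = da fd 6a c3 ∥ 02 7a.
Outer hash (tag): sum = 218+253+106+195+2+122 = 896 → 03 80.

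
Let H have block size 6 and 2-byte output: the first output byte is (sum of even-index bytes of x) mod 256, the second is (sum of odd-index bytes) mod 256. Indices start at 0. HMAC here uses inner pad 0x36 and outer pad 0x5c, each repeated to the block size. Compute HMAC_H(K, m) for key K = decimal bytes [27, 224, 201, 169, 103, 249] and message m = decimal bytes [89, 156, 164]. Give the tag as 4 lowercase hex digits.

9136

Key decimal bytes [27, 224, 201, 169, 103, 249] = 1b e0 c9 a9 67 f9 is exactly B = 6 bytes: K' = 1b e0 c9 a9 67 f9.
K' ⊕ ipad = 2d d6 ff 9f 51 cf.  K' ⊕ opad = 47 bc 95 f5 3b a5.
Inner input = (K'⊕ipad) ∥ m = 2d d6 ff 9f 51 cf ∥ 59 9c a4.
Inner hash: even-index sum = 634 mod 256 = 122; odd-index sum = 736 mod 256 = 224 → 7a e0.
Outer input = (K'⊕opad) ∥ inner = 47 bc 95 f5 3b a5 ∥ 7a e0.
Outer hash (tag): even-index sum = 401 mod 256 = 145; odd-index sum = 822 mod 256 = 54 → 91 36.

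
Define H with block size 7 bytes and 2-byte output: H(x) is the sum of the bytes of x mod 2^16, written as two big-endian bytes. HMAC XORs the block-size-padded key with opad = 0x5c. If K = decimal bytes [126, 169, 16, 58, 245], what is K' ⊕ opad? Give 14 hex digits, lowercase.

22f54c66a95c5c

Key decimal bytes [126, 169, 16, 58, 245] = 7e a9 10 3a f5 is 5 bytes ≤ B = 7; zero-pad to 7 bytes: K' = 7e a9 10 3a f5 00 00.
XOR each byte with 0x5c: 7e⊕5c=22, a9⊕5c=f5, 10⊕5c=4c, 3a⊕5c=66, f5⊕5c=a9, 00⊕5c=5c, 00⊕5c=5c.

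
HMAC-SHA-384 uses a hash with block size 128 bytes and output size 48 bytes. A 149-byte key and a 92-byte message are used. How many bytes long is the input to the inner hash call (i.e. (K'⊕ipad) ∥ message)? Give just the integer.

220

Key is 149 > 128 bytes, so it is hashed to 48 bytes then zero-padded to 128: |K'| = 128.
Inner input = (K'⊕ipad) ∥ m → 128 + 92 = 220 bytes.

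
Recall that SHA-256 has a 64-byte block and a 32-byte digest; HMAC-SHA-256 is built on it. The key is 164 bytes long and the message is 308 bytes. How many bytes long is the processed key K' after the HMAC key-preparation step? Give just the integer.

64

Key is 164 > 64 bytes, so it is hashed to 32 bytes then zero-padded to 64: |K'| = 64.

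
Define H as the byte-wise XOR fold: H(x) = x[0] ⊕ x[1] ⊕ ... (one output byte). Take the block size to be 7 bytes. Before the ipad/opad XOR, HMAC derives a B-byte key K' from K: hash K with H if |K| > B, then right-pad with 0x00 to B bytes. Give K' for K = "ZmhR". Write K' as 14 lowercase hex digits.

Key "ZmhR" = 5a 6d 68 52 is 4 bytes ≤ B = 7; zero-pad to 7 bytes: K' = 5a 6d 68 52 00 00 00.

5a6d6852000000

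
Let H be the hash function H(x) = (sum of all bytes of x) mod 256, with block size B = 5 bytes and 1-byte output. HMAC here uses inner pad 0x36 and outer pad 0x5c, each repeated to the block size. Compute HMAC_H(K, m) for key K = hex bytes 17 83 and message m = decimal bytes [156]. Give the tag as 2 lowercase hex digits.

52

Key hex bytes 17 83 is 2 bytes ≤ B = 5; zero-pad to 5 bytes: K' = 17 83 00 00 00.
K' ⊕ ipad = 21 b5 36 36 36.  K' ⊕ opad = 4b df 5c 5c 5c.
Inner input = (K'⊕ipad) ∥ m = 21 b5 36 36 36 ∥ 9c.
Inner hash: sum = 33+181+54+54+54+156 = 532; mod 256 = 20 → 14.
Outer input = (K'⊕opad) ∥ inner = 4b df 5c 5c 5c ∥ 14.
Outer hash (tag): sum = 75+223+92+92+92+20 = 594; mod 256 = 82 → 52.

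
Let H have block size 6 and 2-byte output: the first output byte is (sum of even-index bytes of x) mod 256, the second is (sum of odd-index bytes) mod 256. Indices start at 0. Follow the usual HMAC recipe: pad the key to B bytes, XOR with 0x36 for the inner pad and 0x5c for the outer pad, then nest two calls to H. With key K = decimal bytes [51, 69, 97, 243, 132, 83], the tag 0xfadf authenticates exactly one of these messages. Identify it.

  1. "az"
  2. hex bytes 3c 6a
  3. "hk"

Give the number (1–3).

3

Key decimal bytes [51, 69, 97, 243, 132, 83] = 33 45 61 f3 84 53 is exactly B = 6 bytes: K' = 33 45 61 f3 84 53.
K' ⊕ ipad = 05 73 57 c5 b2 65; K' ⊕ opad = 6f 19 3d af d8 0f.
m1: inner = H(05 73 57 c5 b2 65 61 7a) = 6f 17; tag = H(6f 19 3d af d8 0f 6f 17) = f3ee
m2: inner = H(05 73 57 c5 b2 65 3c 6a) = 4a 07; tag = H(6f 19 3d af d8 0f 4a 07) = cede
m3: inner = H(05 73 57 c5 b2 65 68 6b) = 76 08; tag = H(6f 19 3d af d8 0f 76 08) = fadf ← matches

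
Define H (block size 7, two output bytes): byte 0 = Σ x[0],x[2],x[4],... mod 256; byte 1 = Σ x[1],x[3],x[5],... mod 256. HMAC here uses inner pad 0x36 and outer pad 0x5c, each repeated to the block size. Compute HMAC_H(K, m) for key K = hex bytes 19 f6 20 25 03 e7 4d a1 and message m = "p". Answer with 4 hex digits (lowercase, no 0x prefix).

Key hex bytes 19 f6 20 25 03 e7 4d a1 is 8 bytes > B = 7, so hash it first: H(key) = 89 a3, then zero-pad to 7 bytes: K' = 89 a3 00 00 00 00 00.
K' ⊕ ipad = bf 95 36 36 36 36 36.  K' ⊕ opad = d5 ff 5c 5c 5c 5c 5c.
Inner input = (K'⊕ipad) ∥ m = bf 95 36 36 36 36 36 ∥ 70.
Inner hash: even-index sum = 353 mod 256 = 97; odd-index sum = 369 mod 256 = 113 → 61 71.
Outer input = (K'⊕opad) ∥ inner = d5 ff 5c 5c 5c 5c 5c ∥ 61 71.
Outer hash (tag): even-index sum = 602 mod 256 = 90; odd-index sum = 536 mod 256 = 24 → 5a 18.

5a18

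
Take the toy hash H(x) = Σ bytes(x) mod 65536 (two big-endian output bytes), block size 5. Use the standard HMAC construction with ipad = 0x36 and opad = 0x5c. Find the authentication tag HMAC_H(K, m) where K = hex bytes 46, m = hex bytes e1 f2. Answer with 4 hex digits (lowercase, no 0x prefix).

01a8

Key hex bytes 46 is 1 byte ≤ B = 5; zero-pad to 5 bytes: K' = 46 00 00 00 00.
K' ⊕ ipad = 70 36 36 36 36.  K' ⊕ opad = 1a 5c 5c 5c 5c.
Inner input = (K'⊕ipad) ∥ m = 70 36 36 36 36 ∥ e1 f2.
Inner hash: sum = 112+54+54+54+54+225+242 = 795 → 03 1b.
Outer input = (K'⊕opad) ∥ inner = 1a 5c 5c 5c 5c ∥ 03 1b.
Outer hash (tag): sum = 26+92+92+92+92+3+27 = 424 → 01 a8.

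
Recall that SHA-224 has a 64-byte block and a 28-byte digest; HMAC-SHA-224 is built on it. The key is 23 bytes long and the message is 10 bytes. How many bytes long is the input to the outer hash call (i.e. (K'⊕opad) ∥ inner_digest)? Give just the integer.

Key is 23 ≤ 64 bytes, zero-padded: |K'| = 64.
Outer input = (K'⊕opad) ∥ H(inner) → 64 + 28 = 92 bytes.

92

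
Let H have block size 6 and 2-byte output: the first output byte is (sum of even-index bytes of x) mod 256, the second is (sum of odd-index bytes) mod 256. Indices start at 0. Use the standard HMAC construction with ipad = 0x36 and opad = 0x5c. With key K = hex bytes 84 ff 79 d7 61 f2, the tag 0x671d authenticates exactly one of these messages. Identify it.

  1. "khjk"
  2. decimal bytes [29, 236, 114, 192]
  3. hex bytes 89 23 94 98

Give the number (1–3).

Key hex bytes 84 ff 79 d7 61 f2 is exactly B = 6 bytes: K' = 84 ff 79 d7 61 f2.
K' ⊕ ipad = b2 c9 4f e1 57 c4; K' ⊕ opad = d8 a3 25 8b 3d ae.
m1: inner = H(b2 c9 4f e1 57 c4 6b 68 6a 6b) = 2d 41; tag = H(d8 a3 25 8b 3d ae 2d 41) = 671d ← matches
m2: inner = H(b2 c9 4f e1 57 c4 1d ec 72 c0) = e7 1a; tag = H(d8 a3 25 8b 3d ae e7 1a) = 21f6
m3: inner = H(b2 c9 4f e1 57 c4 89 23 94 98) = 75 29; tag = H(d8 a3 25 8b 3d ae 75 29) = af05

1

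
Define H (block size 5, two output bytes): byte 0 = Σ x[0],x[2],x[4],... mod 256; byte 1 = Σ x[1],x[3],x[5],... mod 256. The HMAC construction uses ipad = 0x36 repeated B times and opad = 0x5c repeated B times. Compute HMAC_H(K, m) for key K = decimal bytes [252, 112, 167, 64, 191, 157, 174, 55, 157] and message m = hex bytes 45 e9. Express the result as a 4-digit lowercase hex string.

Key decimal bytes [252, 112, 167, 64, 191, 157, 174, 55, 157] = fc 70 a7 40 bf 9d ae 37 9d is 9 bytes > B = 5, so hash it first: H(key) = ad 84, then zero-pad to 5 bytes: K' = ad 84 00 00 00.
K' ⊕ ipad = 9b b2 36 36 36.  K' ⊕ opad = f1 d8 5c 5c 5c.
Inner input = (K'⊕ipad) ∥ m = 9b b2 36 36 36 ∥ 45 e9.
Inner hash: even-index sum = 496 mod 256 = 240; odd-index sum = 301 mod 256 = 45 → f0 2d.
Outer input = (K'⊕opad) ∥ inner = f1 d8 5c 5c 5c ∥ f0 2d.
Outer hash (tag): even-index sum = 470 mod 256 = 214; odd-index sum = 548 mod 256 = 36 → d6 24.

d624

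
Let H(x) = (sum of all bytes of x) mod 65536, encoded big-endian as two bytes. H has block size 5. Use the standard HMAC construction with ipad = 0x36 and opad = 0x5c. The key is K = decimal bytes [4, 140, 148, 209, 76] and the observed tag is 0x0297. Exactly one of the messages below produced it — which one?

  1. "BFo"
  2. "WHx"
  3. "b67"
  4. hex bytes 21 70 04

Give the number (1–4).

Key decimal bytes [4, 140, 148, 209, 76] = 04 8c 94 d1 4c is exactly B = 5 bytes: K' = 04 8c 94 d1 4c.
K' ⊕ ipad = 32 ba a2 e7 7a; K' ⊕ opad = 58 d0 c8 8d 10.
m1: inner = H(32 ba a2 e7 7a 42 46 6f) = 03 e6; tag = H(58 d0 c8 8d 10 03 e6) = 0376
m2: inner = H(32 ba a2 e7 7a 57 48 78) = 04 06; tag = H(58 d0 c8 8d 10 04 06) = 0297 ← matches
m3: inner = H(32 ba a2 e7 7a 62 36 37) = 03 be; tag = H(58 d0 c8 8d 10 03 be) = 034e
m4: inner = H(32 ba a2 e7 7a 21 70 04) = 03 84; tag = H(58 d0 c8 8d 10 03 84) = 0314

2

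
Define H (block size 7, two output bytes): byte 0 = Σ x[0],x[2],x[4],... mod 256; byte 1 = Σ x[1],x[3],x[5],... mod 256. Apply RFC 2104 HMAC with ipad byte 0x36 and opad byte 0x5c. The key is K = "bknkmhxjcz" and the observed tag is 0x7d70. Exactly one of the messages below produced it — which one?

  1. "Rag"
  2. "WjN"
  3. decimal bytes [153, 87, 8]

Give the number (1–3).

Key "bknkmhxjcz" = 62 6b 6e 6b 6d 68 78 6a 63 7a is 10 bytes > B = 7, so hash it first: H(key) = 18 22, then zero-pad to 7 bytes: K' = 18 22 00 00 00 00 00.
K' ⊕ ipad = 2e 14 36 36 36 36 36; K' ⊕ opad = 44 7e 5c 5c 5c 5c 5c.
m1: inner = H(2e 14 36 36 36 36 36 52 61 67) = 31 39; tag = H(44 7e 5c 5c 5c 5c 5c 31 39) = 9167
m2: inner = H(2e 14 36 36 36 36 36 57 6a 4e) = 3a 25; tag = H(44 7e 5c 5c 5c 5c 5c 3a 25) = 7d70 ← matches
m3: inner = H(2e 14 36 36 36 36 36 99 57 08) = 27 21; tag = H(44 7e 5c 5c 5c 5c 5c 27 21) = 795d

2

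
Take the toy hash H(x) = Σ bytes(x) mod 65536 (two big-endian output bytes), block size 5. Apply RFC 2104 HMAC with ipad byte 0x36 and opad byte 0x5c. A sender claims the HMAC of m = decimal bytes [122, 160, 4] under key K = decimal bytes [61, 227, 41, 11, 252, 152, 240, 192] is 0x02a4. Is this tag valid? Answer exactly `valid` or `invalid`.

invalid

Key decimal bytes [61, 227, 41, 11, 252, 152, 240, 192] = 3d e3 29 0b fc 98 f0 c0 is 8 bytes > B = 5, so hash it first: H(key) = 04 98, then zero-pad to 5 bytes: K' = 04 98 00 00 00.
K' ⊕ ipad = 32 ae 36 36 36; K' ⊕ opad = 58 c4 5c 5c 5c.
Inner hash: sum = 50+174+54+54+54+122+160+4 = 672 → 02 a0.
Outer hash (recomputed tag): sum = 88+196+92+92+92+2+160 = 722 → 02 d2.
Recomputed tag = 02d2; claimed = 02a4 → mismatch.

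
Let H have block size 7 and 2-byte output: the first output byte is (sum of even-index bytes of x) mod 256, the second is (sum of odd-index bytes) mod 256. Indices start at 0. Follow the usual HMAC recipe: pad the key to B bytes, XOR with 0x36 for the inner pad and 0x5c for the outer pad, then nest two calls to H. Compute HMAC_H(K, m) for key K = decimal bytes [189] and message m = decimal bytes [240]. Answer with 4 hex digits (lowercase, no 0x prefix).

Key decimal bytes [189] = bd is 1 byte ≤ B = 7; zero-pad to 7 bytes: K' = bd 00 00 00 00 00 00.
K' ⊕ ipad = 8b 36 36 36 36 36 36.  K' ⊕ opad = e1 5c 5c 5c 5c 5c 5c.
Inner input = (K'⊕ipad) ∥ m = 8b 36 36 36 36 36 36 ∥ f0.
Inner hash: even-index sum = 301 mod 256 = 45; odd-index sum = 402 mod 256 = 146 → 2d 92.
Outer input = (K'⊕opad) ∥ inner = e1 5c 5c 5c 5c 5c 5c ∥ 2d 92.
Outer hash (tag): even-index sum = 647 mod 256 = 135; odd-index sum = 321 mod 256 = 65 → 87 41.

8741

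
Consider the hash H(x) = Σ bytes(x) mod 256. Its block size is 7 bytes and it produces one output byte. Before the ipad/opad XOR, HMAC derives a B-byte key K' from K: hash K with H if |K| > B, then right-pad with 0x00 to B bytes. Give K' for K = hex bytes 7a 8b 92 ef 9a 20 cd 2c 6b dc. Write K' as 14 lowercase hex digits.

|K| = 10 > B = 7, so first hash the key.
H(K): sum = 122+139+146+239+154+32+205+44+107+220 = 1408; mod 256 = 128 → 80.
Zero-pad H(K) = 80 to 7 bytes: K' = 80 00 00 00 00 00 00.

80000000000000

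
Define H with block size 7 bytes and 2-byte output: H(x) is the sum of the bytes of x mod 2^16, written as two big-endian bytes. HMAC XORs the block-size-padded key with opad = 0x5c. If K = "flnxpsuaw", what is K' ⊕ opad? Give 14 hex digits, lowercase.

5fb45c5c5c5c5c

Key "flnxpsuaw" = 66 6c 6e 78 70 73 75 61 77 is 9 bytes > B = 7, so hash it first: H(key) = 03 e8, then zero-pad to 7 bytes: K' = 03 e8 00 00 00 00 00.
XOR each byte with 0x5c: 03⊕5c=5f, e8⊕5c=b4, 00⊕5c=5c, 00⊕5c=5c, 00⊕5c=5c, 00⊕5c=5c, 00⊕5c=5c.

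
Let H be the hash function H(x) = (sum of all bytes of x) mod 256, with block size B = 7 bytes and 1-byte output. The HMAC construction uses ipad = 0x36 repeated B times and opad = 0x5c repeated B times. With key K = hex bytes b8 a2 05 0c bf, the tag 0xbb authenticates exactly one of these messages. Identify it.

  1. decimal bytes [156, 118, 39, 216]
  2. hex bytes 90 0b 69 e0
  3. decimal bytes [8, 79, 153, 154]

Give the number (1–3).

Key hex bytes b8 a2 05 0c bf is 5 bytes ≤ B = 7; zero-pad to 7 bytes: K' = b8 a2 05 0c bf 00 00.
K' ⊕ ipad = 8e 94 33 3a 89 36 36; K' ⊕ opad = e4 fe 59 50 e3 5c 5c.
m1: inner = H(8e 94 33 3a 89 36 36 9c 76 27 d8) = 95; tag = H(e4 fe 59 50 e3 5c 5c 95) = bb ← matches
m2: inner = H(8e 94 33 3a 89 36 36 90 0b 69 e0) = 68; tag = H(e4 fe 59 50 e3 5c 5c 68) = 8e
m3: inner = H(8e 94 33 3a 89 36 36 08 4f 99 9a) = 0e; tag = H(e4 fe 59 50 e3 5c 5c 0e) = 34

1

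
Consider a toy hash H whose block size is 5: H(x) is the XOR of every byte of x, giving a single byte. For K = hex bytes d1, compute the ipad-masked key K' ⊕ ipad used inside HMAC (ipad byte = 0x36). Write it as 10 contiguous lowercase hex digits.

Key hex bytes d1 is 1 byte ≤ B = 5; zero-pad to 5 bytes: K' = d1 00 00 00 00.
XOR each byte with 0x36: d1⊕36=e7, 00⊕36=36, 00⊕36=36, 00⊕36=36, 00⊕36=36.

e736363636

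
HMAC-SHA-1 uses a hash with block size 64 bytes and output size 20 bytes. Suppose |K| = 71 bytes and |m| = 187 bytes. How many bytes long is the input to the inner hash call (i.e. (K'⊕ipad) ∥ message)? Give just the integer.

251

Key is 71 > 64 bytes, so it is hashed to 20 bytes then zero-padded to 64: |K'| = 64.
Inner input = (K'⊕ipad) ∥ m → 64 + 187 = 251 bytes.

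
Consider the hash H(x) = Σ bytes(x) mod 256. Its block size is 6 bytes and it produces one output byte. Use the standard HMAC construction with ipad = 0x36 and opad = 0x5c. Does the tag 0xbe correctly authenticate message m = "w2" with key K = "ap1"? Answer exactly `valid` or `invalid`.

invalid

Key "ap1" = 61 70 31 is 3 bytes ≤ B = 6; zero-pad to 6 bytes: K' = 61 70 31 00 00 00.
K' ⊕ ipad = 57 46 07 36 36 36; K' ⊕ opad = 3d 2c 6d 5c 5c 5c.
Inner hash: sum = 87+70+7+54+54+54+119+50 = 495; mod 256 = 239 → ef.
Outer hash (recomputed tag): sum = 61+44+109+92+92+92+239 = 729; mod 256 = 217 → d9.
Recomputed tag = d9; claimed = be → mismatch.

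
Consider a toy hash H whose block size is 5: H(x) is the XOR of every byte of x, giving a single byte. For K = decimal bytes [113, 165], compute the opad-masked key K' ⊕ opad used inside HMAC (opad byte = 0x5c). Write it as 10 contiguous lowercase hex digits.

Key decimal bytes [113, 165] = 71 a5 is 2 bytes ≤ B = 5; zero-pad to 5 bytes: K' = 71 a5 00 00 00.
XOR each byte with 0x5c: 71⊕5c=2d, a5⊕5c=f9, 00⊕5c=5c, 00⊕5c=5c, 00⊕5c=5c.

2df95c5c5c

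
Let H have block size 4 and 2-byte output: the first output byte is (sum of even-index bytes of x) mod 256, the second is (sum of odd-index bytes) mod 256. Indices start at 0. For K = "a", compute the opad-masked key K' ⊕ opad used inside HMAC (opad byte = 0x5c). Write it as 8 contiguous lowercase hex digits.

Key "a" = 61 is 1 byte ≤ B = 4; zero-pad to 4 bytes: K' = 61 00 00 00.
XOR each byte with 0x5c: 61⊕5c=3d, 00⊕5c=5c, 00⊕5c=5c, 00⊕5c=5c.

3d5c5c5c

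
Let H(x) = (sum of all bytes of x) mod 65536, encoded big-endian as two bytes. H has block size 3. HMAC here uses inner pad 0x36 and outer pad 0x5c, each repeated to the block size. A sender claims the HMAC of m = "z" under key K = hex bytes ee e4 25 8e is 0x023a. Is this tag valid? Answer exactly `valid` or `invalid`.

Key hex bytes ee e4 25 8e is 4 bytes > B = 3, so hash it first: H(key) = 02 85, then zero-pad to 3 bytes: K' = 02 85 00.
K' ⊕ ipad = 34 b3 36; K' ⊕ opad = 5e d9 5c.
Inner hash: sum = 52+179+54+122 = 407 → 01 97.
Outer hash (recomputed tag): sum = 94+217+92+1+151 = 555 → 02 2b.
Recomputed tag = 022b; claimed = 023a → mismatch.

invalid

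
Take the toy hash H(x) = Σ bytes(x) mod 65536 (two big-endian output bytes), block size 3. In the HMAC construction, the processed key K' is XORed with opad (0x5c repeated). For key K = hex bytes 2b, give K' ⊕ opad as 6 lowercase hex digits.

775c5c

Key hex bytes 2b is 1 byte ≤ B = 3; zero-pad to 3 bytes: K' = 2b 00 00.
XOR each byte with 0x5c: 2b⊕5c=77, 00⊕5c=5c, 00⊕5c=5c.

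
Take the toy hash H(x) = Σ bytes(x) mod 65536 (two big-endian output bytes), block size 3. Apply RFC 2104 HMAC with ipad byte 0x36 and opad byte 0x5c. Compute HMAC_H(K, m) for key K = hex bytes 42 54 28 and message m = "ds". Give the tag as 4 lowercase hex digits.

0166

Key hex bytes 42 54 28 is exactly B = 3 bytes: K' = 42 54 28.
K' ⊕ ipad = 74 62 1e.  K' ⊕ opad = 1e 08 74.
Inner input = (K'⊕ipad) ∥ m = 74 62 1e ∥ 64 73.
Inner hash: sum = 116+98+30+100+115 = 459 → 01 cb.
Outer input = (K'⊕opad) ∥ inner = 1e 08 74 ∥ 01 cb.
Outer hash (tag): sum = 30+8+116+1+203 = 358 → 01 66.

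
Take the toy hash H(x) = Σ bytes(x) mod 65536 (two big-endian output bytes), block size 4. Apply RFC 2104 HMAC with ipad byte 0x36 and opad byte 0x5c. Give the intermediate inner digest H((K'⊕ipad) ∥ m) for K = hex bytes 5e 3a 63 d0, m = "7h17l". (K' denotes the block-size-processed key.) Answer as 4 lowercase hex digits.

0322

Key hex bytes 5e 3a 63 d0 is exactly B = 4 bytes: K' = 5e 3a 63 d0.
K' ⊕ ipad = 68 0c 55 e6.
Inner input = 68 0c 55 e6 ∥ 37 68 31 37 6c.
Inner hash: sum = 104+12+85+230+55+104+49+55+108 = 802 → 03 22.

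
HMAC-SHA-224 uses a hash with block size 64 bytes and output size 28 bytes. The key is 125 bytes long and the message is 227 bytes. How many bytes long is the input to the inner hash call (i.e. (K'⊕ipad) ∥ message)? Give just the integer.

Key is 125 > 64 bytes, so it is hashed to 28 bytes then zero-padded to 64: |K'| = 64.
Inner input = (K'⊕ipad) ∥ m → 64 + 227 = 291 bytes.

291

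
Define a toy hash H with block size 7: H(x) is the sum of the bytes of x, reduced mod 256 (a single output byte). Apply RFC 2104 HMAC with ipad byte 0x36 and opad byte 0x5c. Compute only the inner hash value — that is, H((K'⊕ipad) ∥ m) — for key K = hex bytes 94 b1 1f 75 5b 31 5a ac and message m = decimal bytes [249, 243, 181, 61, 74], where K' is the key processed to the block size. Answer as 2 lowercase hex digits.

c9

Key hex bytes 94 b1 1f 75 5b 31 5a ac is 8 bytes > B = 7, so hash it first: H(key) = 6b, then zero-pad to 7 bytes: K' = 6b 00 00 00 00 00 00.
K' ⊕ ipad = 5d 36 36 36 36 36 36.
Inner input = 5d 36 36 36 36 36 36 ∥ f9 f3 b5 3d 4a.
Inner hash: sum = 93+54+54+54+54+54+54+249+243+181+61+74 = 1225; mod 256 = 201 → c9.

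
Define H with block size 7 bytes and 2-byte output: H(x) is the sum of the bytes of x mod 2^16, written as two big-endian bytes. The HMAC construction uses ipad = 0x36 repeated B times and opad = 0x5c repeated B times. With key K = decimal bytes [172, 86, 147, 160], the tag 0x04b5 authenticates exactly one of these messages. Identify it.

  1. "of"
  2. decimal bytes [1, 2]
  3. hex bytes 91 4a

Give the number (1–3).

2

Key decimal bytes [172, 86, 147, 160] = ac 56 93 a0 is 4 bytes ≤ B = 7; zero-pad to 7 bytes: K' = ac 56 93 a0 00 00 00.
K' ⊕ ipad = 9a 60 a5 96 36 36 36; K' ⊕ opad = f0 0a cf fc 5c 5c 5c.
m1: inner = H(9a 60 a5 96 36 36 36 6f 66) = 03 ac; tag = H(f0 0a cf fc 5c 5c 5c 03 ac) = 0488
m2: inner = H(9a 60 a5 96 36 36 36 01 02) = 02 da; tag = H(f0 0a cf fc 5c 5c 5c 02 da) = 04b5 ← matches
m3: inner = H(9a 60 a5 96 36 36 36 91 4a) = 03 b2; tag = H(f0 0a cf fc 5c 5c 5c 03 b2) = 048e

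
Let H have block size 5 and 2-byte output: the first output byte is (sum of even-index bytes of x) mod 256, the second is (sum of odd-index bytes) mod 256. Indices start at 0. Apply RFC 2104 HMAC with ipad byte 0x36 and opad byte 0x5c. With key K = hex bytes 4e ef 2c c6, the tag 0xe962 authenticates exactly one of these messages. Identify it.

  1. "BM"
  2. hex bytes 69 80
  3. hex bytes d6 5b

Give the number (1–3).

Key hex bytes 4e ef 2c c6 is 4 bytes ≤ B = 5; zero-pad to 5 bytes: K' = 4e ef 2c c6 00.
K' ⊕ ipad = 78 d9 1a f0 36; K' ⊕ opad = 12 b3 70 9a 5c.
m1: inner = H(78 d9 1a f0 36 42 4d) = 15 0b; tag = H(12 b3 70 9a 5c 15 0b) = e962 ← matches
m2: inner = H(78 d9 1a f0 36 69 80) = 48 32; tag = H(12 b3 70 9a 5c 48 32) = 1095
m3: inner = H(78 d9 1a f0 36 d6 5b) = 23 9f; tag = H(12 b3 70 9a 5c 23 9f) = 7d70

1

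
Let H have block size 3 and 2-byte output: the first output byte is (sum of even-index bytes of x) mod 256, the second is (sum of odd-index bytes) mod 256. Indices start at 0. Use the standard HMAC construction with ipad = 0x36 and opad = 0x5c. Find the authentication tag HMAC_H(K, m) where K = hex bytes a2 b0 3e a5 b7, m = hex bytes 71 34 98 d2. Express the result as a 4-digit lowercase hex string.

Key hex bytes a2 b0 3e a5 b7 is 5 bytes > B = 3, so hash it first: H(key) = 97 55, then zero-pad to 3 bytes: K' = 97 55 00.
K' ⊕ ipad = a1 63 36.  K' ⊕ opad = cb 09 5c.
Inner input = (K'⊕ipad) ∥ m = a1 63 36 ∥ 71 34 98 d2.
Inner hash: even-index sum = 477 mod 256 = 221; odd-index sum = 364 mod 256 = 108 → dd 6c.
Outer input = (K'⊕opad) ∥ inner = cb 09 5c ∥ dd 6c.
Outer hash (tag): even-index sum = 403 mod 256 = 147; odd-index sum = 230 mod 256 = 230 → 93 e6.

93e6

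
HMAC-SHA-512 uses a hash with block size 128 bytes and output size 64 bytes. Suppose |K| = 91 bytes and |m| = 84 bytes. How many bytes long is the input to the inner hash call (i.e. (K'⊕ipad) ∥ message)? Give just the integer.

212

Key is 91 ≤ 128 bytes, zero-padded: |K'| = 128.
Inner input = (K'⊕ipad) ∥ m → 128 + 84 = 212 bytes.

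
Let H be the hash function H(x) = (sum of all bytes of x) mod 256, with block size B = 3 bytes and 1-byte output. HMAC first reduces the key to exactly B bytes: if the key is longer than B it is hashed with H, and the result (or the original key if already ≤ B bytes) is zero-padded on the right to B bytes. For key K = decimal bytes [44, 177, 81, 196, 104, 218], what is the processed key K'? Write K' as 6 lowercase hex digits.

340000

|K| = 6 > B = 3, so first hash the key.
H(K): sum = 44+177+81+196+104+218 = 820; mod 256 = 52 → 34.
Zero-pad H(K) = 34 to 3 bytes: K' = 34 00 00.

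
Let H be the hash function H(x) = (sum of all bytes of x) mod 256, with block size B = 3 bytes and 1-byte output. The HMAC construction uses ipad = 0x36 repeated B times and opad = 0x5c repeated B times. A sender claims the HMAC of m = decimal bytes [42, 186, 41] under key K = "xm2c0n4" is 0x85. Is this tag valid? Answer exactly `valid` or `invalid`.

invalid

Key "xm2c0n4" = 78 6d 32 63 30 6e 34 is 7 bytes > B = 3, so hash it first: H(key) = 4c, then zero-pad to 3 bytes: K' = 4c 00 00.
K' ⊕ ipad = 7a 36 36; K' ⊕ opad = 10 5c 5c.
Inner hash: sum = 122+54+54+42+186+41 = 499; mod 256 = 243 → f3.
Outer hash (recomputed tag): sum = 16+92+92+243 = 443; mod 256 = 187 → bb.
Recomputed tag = bb; claimed = 85 → mismatch.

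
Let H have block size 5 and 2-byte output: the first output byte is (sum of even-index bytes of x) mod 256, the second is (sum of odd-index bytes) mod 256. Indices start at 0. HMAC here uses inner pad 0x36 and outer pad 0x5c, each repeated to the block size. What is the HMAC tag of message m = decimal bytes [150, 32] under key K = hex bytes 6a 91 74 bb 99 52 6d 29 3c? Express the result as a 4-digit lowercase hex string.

Key hex bytes 6a 91 74 bb 99 52 6d 29 3c is 9 bytes > B = 5, so hash it first: H(key) = 20 c7, then zero-pad to 5 bytes: K' = 20 c7 00 00 00.
K' ⊕ ipad = 16 f1 36 36 36.  K' ⊕ opad = 7c 9b 5c 5c 5c.
Inner input = (K'⊕ipad) ∥ m = 16 f1 36 36 36 ∥ 96 20.
Inner hash: even-index sum = 162 mod 256 = 162; odd-index sum = 445 mod 256 = 189 → a2 bd.
Outer input = (K'⊕opad) ∥ inner = 7c 9b 5c 5c 5c ∥ a2 bd.
Outer hash (tag): even-index sum = 497 mod 256 = 241; odd-index sum = 409 mod 256 = 153 → f1 99.

f199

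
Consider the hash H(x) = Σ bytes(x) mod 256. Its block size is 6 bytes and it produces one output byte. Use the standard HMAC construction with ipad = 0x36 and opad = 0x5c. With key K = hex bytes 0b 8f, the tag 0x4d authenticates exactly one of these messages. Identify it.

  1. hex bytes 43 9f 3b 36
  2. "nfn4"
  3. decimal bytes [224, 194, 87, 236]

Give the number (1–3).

3

Key hex bytes 0b 8f is 2 bytes ≤ B = 6; zero-pad to 6 bytes: K' = 0b 8f 00 00 00 00.
K' ⊕ ipad = 3d b9 36 36 36 36; K' ⊕ opad = 57 d3 5c 5c 5c 5c.
m1: inner = H(3d b9 36 36 36 36 43 9f 3b 36) = 21; tag = H(57 d3 5c 5c 5c 5c 21) = bb
m2: inner = H(3d b9 36 36 36 36 6e 66 6e 34) = 44; tag = H(57 d3 5c 5c 5c 5c 44) = de
m3: inner = H(3d b9 36 36 36 36 e0 c2 57 ec) = b3; tag = H(57 d3 5c 5c 5c 5c b3) = 4d ← matches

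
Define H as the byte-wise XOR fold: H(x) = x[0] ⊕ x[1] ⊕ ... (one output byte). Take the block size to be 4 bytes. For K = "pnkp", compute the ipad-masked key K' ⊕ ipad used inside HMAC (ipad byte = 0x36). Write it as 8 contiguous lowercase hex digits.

Key "pnkp" = 70 6e 6b 70 is exactly B = 4 bytes: K' = 70 6e 6b 70.
XOR each byte with 0x36: 70⊕36=46, 6e⊕36=58, 6b⊕36=5d, 70⊕36=46.

46585d46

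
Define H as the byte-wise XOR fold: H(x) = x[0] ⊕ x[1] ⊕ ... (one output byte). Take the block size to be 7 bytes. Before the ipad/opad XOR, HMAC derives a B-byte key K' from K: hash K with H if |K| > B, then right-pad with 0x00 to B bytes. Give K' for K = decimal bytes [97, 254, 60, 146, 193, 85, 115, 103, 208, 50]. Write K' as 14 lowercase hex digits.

|K| = 10 > B = 7, so first hash the key.
H(K): XOR 61⊕fe⊕3c⊕92⊕c1⊕55⊕73⊕67⊕d0⊕32 = 53.
Zero-pad H(K) = 53 to 7 bytes: K' = 53 00 00 00 00 00 00.

53000000000000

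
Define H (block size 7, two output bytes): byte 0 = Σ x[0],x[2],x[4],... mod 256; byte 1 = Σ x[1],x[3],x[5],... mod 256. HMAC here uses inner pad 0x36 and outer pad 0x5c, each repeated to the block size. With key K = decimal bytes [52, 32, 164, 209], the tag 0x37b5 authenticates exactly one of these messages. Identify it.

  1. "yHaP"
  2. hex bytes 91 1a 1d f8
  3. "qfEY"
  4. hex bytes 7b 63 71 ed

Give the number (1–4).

4

Key decimal bytes [52, 32, 164, 209] = 34 20 a4 d1 is 4 bytes ≤ B = 7; zero-pad to 7 bytes: K' = 34 20 a4 d1 00 00 00.
K' ⊕ ipad = 02 16 92 e7 36 36 36; K' ⊕ opad = 68 7c f8 8d 5c 5c 5c.
m1: inner = H(02 16 92 e7 36 36 36 79 48 61 50) = 98 0d; tag = H(68 7c f8 8d 5c 5c 5c 98 0d) = 25fd
m2: inner = H(02 16 92 e7 36 36 36 91 1a 1d f8) = 12 e1; tag = H(68 7c f8 8d 5c 5c 5c 12 e1) = f977
m3: inner = H(02 16 92 e7 36 36 36 71 66 45 59) = bf e9; tag = H(68 7c f8 8d 5c 5c 5c bf e9) = 0124
m4: inner = H(02 16 92 e7 36 36 36 7b 63 71 ed) = 50 1f; tag = H(68 7c f8 8d 5c 5c 5c 50 1f) = 37b5 ← matches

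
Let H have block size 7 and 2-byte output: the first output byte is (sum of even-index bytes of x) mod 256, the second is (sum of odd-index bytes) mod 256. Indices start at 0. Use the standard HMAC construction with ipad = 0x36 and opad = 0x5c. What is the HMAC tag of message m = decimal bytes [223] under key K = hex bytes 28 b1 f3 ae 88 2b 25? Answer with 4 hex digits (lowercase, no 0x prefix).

8b0a

Key hex bytes 28 b1 f3 ae 88 2b 25 is exactly B = 7 bytes: K' = 28 b1 f3 ae 88 2b 25.
K' ⊕ ipad = 1e 87 c5 98 be 1d 13.  K' ⊕ opad = 74 ed af f2 d4 77 79.
Inner input = (K'⊕ipad) ∥ m = 1e 87 c5 98 be 1d 13 ∥ df.
Inner hash: even-index sum = 436 mod 256 = 180; odd-index sum = 539 mod 256 = 27 → b4 1b.
Outer input = (K'⊕opad) ∥ inner = 74 ed af f2 d4 77 79 ∥ b4 1b.
Outer hash (tag): even-index sum = 651 mod 256 = 139; odd-index sum = 778 mod 256 = 10 → 8b 0a.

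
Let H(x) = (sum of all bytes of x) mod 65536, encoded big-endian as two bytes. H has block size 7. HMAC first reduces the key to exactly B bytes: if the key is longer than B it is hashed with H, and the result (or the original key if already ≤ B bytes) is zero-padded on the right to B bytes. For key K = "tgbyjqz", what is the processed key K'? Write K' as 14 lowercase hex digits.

Key "tgbyjqz" = 74 67 62 79 6a 71 7a is exactly B = 7 bytes: K' = 74 67 62 79 6a 71 7a.

746762796a717a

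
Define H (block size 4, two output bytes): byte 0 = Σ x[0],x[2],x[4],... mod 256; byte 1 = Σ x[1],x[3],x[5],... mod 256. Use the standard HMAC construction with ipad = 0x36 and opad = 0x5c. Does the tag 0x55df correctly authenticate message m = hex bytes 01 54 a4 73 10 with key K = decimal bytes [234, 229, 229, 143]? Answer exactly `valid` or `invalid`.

invalid

Key decimal bytes [234, 229, 229, 143] = ea e5 e5 8f is exactly B = 4 bytes: K' = ea e5 e5 8f.
K' ⊕ ipad = dc d3 d3 b9; K' ⊕ opad = b6 b9 b9 d3.
Inner hash: even-index sum = 612 mod 256 = 100; odd-index sum = 595 mod 256 = 83 → 64 53.
Outer hash (recomputed tag): even-index sum = 467 mod 256 = 211; odd-index sum = 479 mod 256 = 223 → d3 df.
Recomputed tag = d3df; claimed = 55df → mismatch.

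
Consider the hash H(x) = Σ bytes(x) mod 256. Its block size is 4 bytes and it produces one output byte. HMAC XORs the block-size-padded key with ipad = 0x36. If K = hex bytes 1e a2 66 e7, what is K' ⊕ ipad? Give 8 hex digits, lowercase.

Key hex bytes 1e a2 66 e7 is exactly B = 4 bytes: K' = 1e a2 66 e7.
XOR each byte with 0x36: 1e⊕36=28, a2⊕36=94, 66⊕36=50, e7⊕36=d1.

289450d1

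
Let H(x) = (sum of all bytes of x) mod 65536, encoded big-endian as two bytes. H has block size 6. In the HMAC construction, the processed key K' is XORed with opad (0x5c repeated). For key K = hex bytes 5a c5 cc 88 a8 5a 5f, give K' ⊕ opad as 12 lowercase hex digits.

Key hex bytes 5a c5 cc 88 a8 5a 5f is 7 bytes > B = 6, so hash it first: H(key) = 03 d4, then zero-pad to 6 bytes: K' = 03 d4 00 00 00 00.
XOR each byte with 0x5c: 03⊕5c=5f, d4⊕5c=88, 00⊕5c=5c, 00⊕5c=5c, 00⊕5c=5c, 00⊕5c=5c.

5f885c5c5c5c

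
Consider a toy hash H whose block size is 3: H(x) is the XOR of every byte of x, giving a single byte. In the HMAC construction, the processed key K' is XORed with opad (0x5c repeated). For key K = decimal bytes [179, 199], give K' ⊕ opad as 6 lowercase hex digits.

Key decimal bytes [179, 199] = b3 c7 is 2 bytes ≤ B = 3; zero-pad to 3 bytes: K' = b3 c7 00.
XOR each byte with 0x5c: b3⊕5c=ef, c7⊕5c=9b, 00⊕5c=5c.

ef9b5c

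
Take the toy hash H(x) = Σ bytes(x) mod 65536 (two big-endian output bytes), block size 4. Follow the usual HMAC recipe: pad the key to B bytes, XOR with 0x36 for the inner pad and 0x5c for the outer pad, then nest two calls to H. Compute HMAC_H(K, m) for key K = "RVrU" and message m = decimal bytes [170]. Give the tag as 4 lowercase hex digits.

Key "RVrU" = 52 56 72 55 is exactly B = 4 bytes: K' = 52 56 72 55.
K' ⊕ ipad = 64 60 44 63.  K' ⊕ opad = 0e 0a 2e 09.
Inner input = (K'⊕ipad) ∥ m = 64 60 44 63 ∥ aa.
Inner hash: sum = 100+96+68+99+170 = 533 → 02 15.
Outer input = (K'⊕opad) ∥ inner = 0e 0a 2e 09 ∥ 02 15.
Outer hash (tag): sum = 14+10+46+9+2+21 = 102 → 00 66.

0066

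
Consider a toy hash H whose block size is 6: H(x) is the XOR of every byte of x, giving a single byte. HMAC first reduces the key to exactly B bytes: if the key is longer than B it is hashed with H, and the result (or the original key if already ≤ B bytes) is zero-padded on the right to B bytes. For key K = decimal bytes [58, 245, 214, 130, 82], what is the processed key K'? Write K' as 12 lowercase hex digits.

Key decimal bytes [58, 245, 214, 130, 82] = 3a f5 d6 82 52 is 5 bytes ≤ B = 6; zero-pad to 6 bytes: K' = 3a f5 d6 82 52 00.

3af5d6825200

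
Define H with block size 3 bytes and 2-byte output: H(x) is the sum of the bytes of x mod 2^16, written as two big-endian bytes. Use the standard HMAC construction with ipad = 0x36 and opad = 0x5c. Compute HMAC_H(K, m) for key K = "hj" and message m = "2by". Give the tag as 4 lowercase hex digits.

01c4

Key "hj" = 68 6a is 2 bytes ≤ B = 3; zero-pad to 3 bytes: K' = 68 6a 00.
K' ⊕ ipad = 5e 5c 36.  K' ⊕ opad = 34 36 5c.
Inner input = (K'⊕ipad) ∥ m = 5e 5c 36 ∥ 32 62 79.
Inner hash: sum = 94+92+54+50+98+121 = 509 → 01 fd.
Outer input = (K'⊕opad) ∥ inner = 34 36 5c ∥ 01 fd.
Outer hash (tag): sum = 52+54+92+1+253 = 452 → 01 c4.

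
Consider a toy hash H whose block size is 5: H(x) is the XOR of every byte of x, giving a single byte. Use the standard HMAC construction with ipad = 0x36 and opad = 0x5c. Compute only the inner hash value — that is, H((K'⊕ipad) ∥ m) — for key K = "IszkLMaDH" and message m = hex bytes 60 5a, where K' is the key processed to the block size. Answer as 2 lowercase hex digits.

Key "IszkLMaDH" = 49 73 7a 6b 4c 4d 61 44 48 is 9 bytes > B = 5, so hash it first: H(key) = 47, then zero-pad to 5 bytes: K' = 47 00 00 00 00.
K' ⊕ ipad = 71 36 36 36 36.
Inner input = 71 36 36 36 36 ∥ 60 5a.
Inner hash: XOR 71⊕36⊕36⊕36⊕36⊕60⊕5a = 4b.

4b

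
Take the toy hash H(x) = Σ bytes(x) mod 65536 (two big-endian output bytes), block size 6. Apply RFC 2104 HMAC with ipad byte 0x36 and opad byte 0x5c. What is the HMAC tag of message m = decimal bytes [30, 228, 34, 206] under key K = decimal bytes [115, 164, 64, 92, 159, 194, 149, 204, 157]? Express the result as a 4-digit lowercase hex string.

023b

Key decimal bytes [115, 164, 64, 92, 159, 194, 149, 204, 157] = 73 a4 40 5c 9f c2 95 cc 9d is 9 bytes > B = 6, so hash it first: H(key) = 05 12, then zero-pad to 6 bytes: K' = 05 12 00 00 00 00.
K' ⊕ ipad = 33 24 36 36 36 36.  K' ⊕ opad = 59 4e 5c 5c 5c 5c.
Inner input = (K'⊕ipad) ∥ m = 33 24 36 36 36 36 ∥ 1e e4 22 ce.
Inner hash: sum = 51+36+54+54+54+54+30+228+34+206 = 801 → 03 21.
Outer input = (K'⊕opad) ∥ inner = 59 4e 5c 5c 5c 5c ∥ 03 21.
Outer hash (tag): sum = 89+78+92+92+92+92+3+33 = 571 → 02 3b.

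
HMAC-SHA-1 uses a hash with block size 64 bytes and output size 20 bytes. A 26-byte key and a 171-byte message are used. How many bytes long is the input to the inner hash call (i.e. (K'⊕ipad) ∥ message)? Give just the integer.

235

Key is 26 ≤ 64 bytes, zero-padded: |K'| = 64.
Inner input = (K'⊕ipad) ∥ m → 64 + 171 = 235 bytes.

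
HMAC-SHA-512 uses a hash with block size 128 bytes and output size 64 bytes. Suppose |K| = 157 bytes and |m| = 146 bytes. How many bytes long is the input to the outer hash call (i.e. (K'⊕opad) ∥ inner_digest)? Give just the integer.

Key is 157 > 128 bytes, so it is hashed to 64 bytes then zero-padded to 128: |K'| = 128.
Outer input = (K'⊕opad) ∥ H(inner) → 128 + 64 = 192 bytes.

192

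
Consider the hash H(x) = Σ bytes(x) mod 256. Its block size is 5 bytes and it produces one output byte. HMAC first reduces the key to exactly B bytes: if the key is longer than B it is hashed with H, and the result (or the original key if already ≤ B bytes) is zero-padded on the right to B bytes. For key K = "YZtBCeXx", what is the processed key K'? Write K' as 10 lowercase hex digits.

|K| = 8 > B = 5, so first hash the key.
H(K): sum = 89+90+116+66+67+101+88+120 = 737; mod 256 = 225 → e1.
Zero-pad H(K) = e1 to 5 bytes: K' = e1 00 00 00 00.

e100000000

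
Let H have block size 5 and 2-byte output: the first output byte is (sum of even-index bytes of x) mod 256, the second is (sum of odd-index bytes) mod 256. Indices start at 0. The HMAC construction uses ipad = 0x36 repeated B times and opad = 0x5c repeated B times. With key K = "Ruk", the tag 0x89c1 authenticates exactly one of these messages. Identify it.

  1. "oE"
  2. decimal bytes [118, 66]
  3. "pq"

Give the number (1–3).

1

Key "Ruk" = 52 75 6b is 3 bytes ≤ B = 5; zero-pad to 5 bytes: K' = 52 75 6b 00 00.
K' ⊕ ipad = 64 43 5d 36 36; K' ⊕ opad = 0e 29 37 5c 5c.
m1: inner = H(64 43 5d 36 36 6f 45) = 3c e8; tag = H(0e 29 37 5c 5c 3c e8) = 89c1 ← matches
m2: inner = H(64 43 5d 36 36 76 42) = 39 ef; tag = H(0e 29 37 5c 5c 39 ef) = 90be
m3: inner = H(64 43 5d 36 36 70 71) = 68 e9; tag = H(0e 29 37 5c 5c 68 e9) = 8aed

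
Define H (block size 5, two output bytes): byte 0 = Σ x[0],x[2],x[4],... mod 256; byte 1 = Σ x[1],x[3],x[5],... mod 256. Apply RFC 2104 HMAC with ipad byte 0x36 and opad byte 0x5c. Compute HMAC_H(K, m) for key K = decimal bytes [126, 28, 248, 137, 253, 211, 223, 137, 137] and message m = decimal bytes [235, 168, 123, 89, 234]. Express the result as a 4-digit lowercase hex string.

Key decimal bytes [126, 28, 248, 137, 253, 211, 223, 137, 137] = 7e 1c f8 89 fd d3 df 89 89 is 9 bytes > B = 5, so hash it first: H(key) = db 01, then zero-pad to 5 bytes: K' = db 01 00 00 00.
K' ⊕ ipad = ed 37 36 36 36.  K' ⊕ opad = 87 5d 5c 5c 5c.
Inner input = (K'⊕ipad) ∥ m = ed 37 36 36 36 ∥ eb a8 7b 59 ea.
Inner hash: even-index sum = 602 mod 256 = 90; odd-index sum = 701 mod 256 = 189 → 5a bd.
Outer input = (K'⊕opad) ∥ inner = 87 5d 5c 5c 5c ∥ 5a bd.
Outer hash (tag): even-index sum = 508 mod 256 = 252; odd-index sum = 275 mod 256 = 19 → fc 13.

fc13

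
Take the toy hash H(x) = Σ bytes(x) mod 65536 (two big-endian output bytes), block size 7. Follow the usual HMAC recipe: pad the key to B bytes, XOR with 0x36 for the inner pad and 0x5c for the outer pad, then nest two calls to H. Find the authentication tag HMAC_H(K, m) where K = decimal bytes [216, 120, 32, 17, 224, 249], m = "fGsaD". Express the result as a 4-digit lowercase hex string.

034c

Key decimal bytes [216, 120, 32, 17, 224, 249] = d8 78 20 11 e0 f9 is 6 bytes ≤ B = 7; zero-pad to 7 bytes: K' = d8 78 20 11 e0 f9 00.
K' ⊕ ipad = ee 4e 16 27 d6 cf 36.  K' ⊕ opad = 84 24 7c 4d bc a5 5c.
Inner input = (K'⊕ipad) ∥ m = ee 4e 16 27 d6 cf 36 ∥ 66 47 73 61 44.
Inner hash: sum = 238+78+22+39+214+207+54+102+71+115+97+68 = 1305 → 05 19.
Outer input = (K'⊕opad) ∥ inner = 84 24 7c 4d bc a5 5c ∥ 05 19.
Outer hash (tag): sum = 132+36+124+77+188+165+92+5+25 = 844 → 03 4c.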